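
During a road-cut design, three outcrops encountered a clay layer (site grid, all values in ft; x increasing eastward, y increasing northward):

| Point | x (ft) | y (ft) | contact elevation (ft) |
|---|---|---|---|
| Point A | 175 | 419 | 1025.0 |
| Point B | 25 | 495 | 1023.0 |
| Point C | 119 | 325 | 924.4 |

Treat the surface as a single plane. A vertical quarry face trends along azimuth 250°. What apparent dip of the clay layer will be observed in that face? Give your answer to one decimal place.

34.2°

Let the plane be z = a·x + b·y + c.
Point B−Point A: −150a + 76b = −2;  Point C−Point A: −56a − 94b = −100.6.
Solving gives a = 0.42676, b = 0.81597.
Unit vector along 250° is (sin 250°, cos 250°) = (-0.9397, -0.3420).
Slope in that direction = a·(-0.9397) + b·(-0.3420) = −0.68010.
Apparent dip = arctan|0.68010| = 34.2° (true dip is 42.6°, so apparent ≤ true as expected).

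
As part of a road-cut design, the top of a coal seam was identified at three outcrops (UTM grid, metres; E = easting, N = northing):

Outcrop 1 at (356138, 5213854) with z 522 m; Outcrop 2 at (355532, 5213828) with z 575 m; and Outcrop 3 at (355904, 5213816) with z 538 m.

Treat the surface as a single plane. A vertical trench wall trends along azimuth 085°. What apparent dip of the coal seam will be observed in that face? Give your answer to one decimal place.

4.6°

Let the plane be z = a·E + b·N + c.
Outcrop 2−Outcrop 1: −606a − 26b = 53;  Outcrop 3−Outcrop 1: −234a − 38b = 16.
Solving gives a = −0.09431, b = 0.15970.
Unit vector along 085° is (sin 85°, cos 85°) = (0.9962, 0.0872).
Slope in that direction = a·(0.9962) + b·(0.0872) = −0.08003.
Apparent dip = arctan|0.08003| = 4.6° (true dip is 10.5°, so apparent ≤ true as expected).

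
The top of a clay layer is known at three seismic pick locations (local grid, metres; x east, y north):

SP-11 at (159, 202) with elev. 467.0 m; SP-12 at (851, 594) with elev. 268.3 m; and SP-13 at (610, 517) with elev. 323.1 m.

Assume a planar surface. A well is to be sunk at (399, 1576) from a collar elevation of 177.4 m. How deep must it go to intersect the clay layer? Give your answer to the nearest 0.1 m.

Two edge vectors: SP-11→SP-12 = (692, 392, -198.7), SP-11→SP-13 = (451, 315, -143.9).
Normal n = (SP-11→SP-12) × (SP-11→SP-13) = (6181.7, 9965.1, 41188).
So ∂z/∂x = −n_x/n_z = −0.150085 and ∂z/∂y = −n_y/n_z = −0.241942.
Intercept c from SP-11: 467 + 23.86 + 48.87 = 539.74.
At (399, 1576): z_contact = −59.88 − 381.30 + 539.74 = 98.55 m.
Depth below ground = 177.4 − 98.55 = 78.8 m.

78.8 m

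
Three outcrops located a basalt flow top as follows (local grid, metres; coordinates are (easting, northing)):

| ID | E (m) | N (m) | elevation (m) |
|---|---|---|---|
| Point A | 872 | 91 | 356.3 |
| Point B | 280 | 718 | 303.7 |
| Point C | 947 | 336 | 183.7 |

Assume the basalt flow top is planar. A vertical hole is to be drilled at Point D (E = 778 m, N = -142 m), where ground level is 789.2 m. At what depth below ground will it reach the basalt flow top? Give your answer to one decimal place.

Let the plane be z = a·E + b·N + c.
Point B−Point A: −592a + 627b = −52.6;  Point C−Point A: 75a + 245b = −172.6.
Solving gives a = −0.49636, b = −0.55254.
Then c = 356.3 − a·872 − b·91 = 839.41.
At (778, -142): z_contact = −386.17 + 78.46 + 839.41 = 531.70 m.
Depth below ground = 789.2 − 531.70 = 257.5 m.

257.5 m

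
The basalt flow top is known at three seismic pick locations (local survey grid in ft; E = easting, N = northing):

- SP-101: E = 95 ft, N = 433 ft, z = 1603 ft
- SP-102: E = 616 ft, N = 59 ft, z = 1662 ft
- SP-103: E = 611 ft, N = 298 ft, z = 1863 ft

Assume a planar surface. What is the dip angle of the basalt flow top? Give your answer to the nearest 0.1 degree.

Two edge vectors: SP-101→SP-102 = (521, -374, 59), SP-101→SP-103 = (516, -135, 260).
Normal n = (SP-101→SP-102) × (SP-101→SP-103) = (-89275, -105016, 122649).
So ∂z/∂E = −n_x/n_z = 0.72789 and ∂z/∂N = −n_y/n_z = 0.85623.
Gradient magnitude |∇z| = √(a² + b²) = √(0.52982 + 0.73313) = 1.12381.
True dip = arctan(1.12381) = 48.3°, dipping toward SW (azimuth ≈ 220°).

48.3°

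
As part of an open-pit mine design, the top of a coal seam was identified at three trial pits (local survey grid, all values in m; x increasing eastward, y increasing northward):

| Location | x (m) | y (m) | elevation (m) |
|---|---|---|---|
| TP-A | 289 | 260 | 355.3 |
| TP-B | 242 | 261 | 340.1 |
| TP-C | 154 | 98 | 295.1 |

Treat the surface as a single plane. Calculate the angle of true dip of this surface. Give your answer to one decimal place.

18.8°

Two edge vectors: TP-A→TP-B = (-47, 1, -15.2), TP-A→TP-C = (-135, -162, -60.2).
Normal n = (TP-A→TP-B) × (TP-A→TP-C) = (-2522.6, -777.4, 7749).
So ∂z/∂x = −n_x/n_z = 0.32554 and ∂z/∂y = −n_y/n_z = 0.10032.
Gradient magnitude |∇z| = √(a² + b²) = √(0.10598 + 0.01006) = 0.34065.
True dip = arctan(0.34065) = 18.8°, dipping toward WSW (azimuth ≈ 253°).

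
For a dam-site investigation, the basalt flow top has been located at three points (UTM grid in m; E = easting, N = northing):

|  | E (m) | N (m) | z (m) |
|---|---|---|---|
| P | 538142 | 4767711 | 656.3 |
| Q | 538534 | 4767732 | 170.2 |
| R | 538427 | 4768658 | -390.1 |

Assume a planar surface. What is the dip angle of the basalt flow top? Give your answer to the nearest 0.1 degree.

54.7°

Let the plane be z = a·E + b·N + c.
Q−P: 392a + 21b = −486.1;  R−P: 285a + 947b = −1046.4.
Solving gives a = −1.20021, b = −0.74376.
Gradient magnitude |∇z| = √(a² + b²) = √(1.44050 + 0.55318) = 1.41198.
True dip = arctan(1.41198) = 54.7°, dipping toward ENE (azimuth ≈ 058°).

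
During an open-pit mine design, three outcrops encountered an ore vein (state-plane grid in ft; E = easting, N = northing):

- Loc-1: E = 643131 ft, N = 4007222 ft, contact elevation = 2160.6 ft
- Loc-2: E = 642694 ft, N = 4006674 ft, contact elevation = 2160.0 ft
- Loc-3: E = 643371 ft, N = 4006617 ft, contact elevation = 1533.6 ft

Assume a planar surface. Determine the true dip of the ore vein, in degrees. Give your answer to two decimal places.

Two edge vectors: Loc-1→Loc-2 = (-437, -548, -0.6), Loc-1→Loc-3 = (240, -605, -627).
Normal n = (Loc-1→Loc-2) × (Loc-1→Loc-3) = (343233, -274143, 395905).
So ∂z/∂E = −n_x/n_z = −0.86696 and ∂z/∂N = −n_y/n_z = 0.69245.
Gradient magnitude |∇z| = √(a² + b²) = √(0.75162 + 0.47948) = 1.10955.
True dip = arctan(1.10955) = 47.97°, dipping toward SE (azimuth ≈ 129°).

47.97°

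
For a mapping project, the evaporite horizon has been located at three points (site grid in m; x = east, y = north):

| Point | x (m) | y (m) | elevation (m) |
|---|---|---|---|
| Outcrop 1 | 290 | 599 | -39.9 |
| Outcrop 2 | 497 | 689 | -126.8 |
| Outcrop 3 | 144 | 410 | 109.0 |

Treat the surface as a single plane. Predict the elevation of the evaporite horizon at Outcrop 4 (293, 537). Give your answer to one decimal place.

3.0 m

Two edge vectors: Outcrop 1→Outcrop 2 = (207, 90, -86.9), Outcrop 1→Outcrop 3 = (-146, -189, 148.9).
Normal n = (Outcrop 1→Outcrop 2) × (Outcrop 1→Outcrop 3) = (-3023.1, -18134.9, -25983).
So ∂z/∂x = −n_x/n_z = −0.11635 and ∂z/∂y = −n_y/n_z = −0.69795.
Intercept c from Outcrop 1: -39.9 + 33.74 + 418.07 = 411.91.
At (293, 537): z = −34.1 − 374.8 + 411.91 = 3.0 m.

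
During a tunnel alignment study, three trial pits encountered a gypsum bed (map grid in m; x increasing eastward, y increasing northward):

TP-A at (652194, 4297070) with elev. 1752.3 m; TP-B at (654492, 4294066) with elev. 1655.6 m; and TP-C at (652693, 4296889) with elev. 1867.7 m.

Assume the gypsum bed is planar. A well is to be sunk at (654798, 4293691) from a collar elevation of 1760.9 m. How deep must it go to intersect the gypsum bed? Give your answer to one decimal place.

Let the plane be z = a·x + b·y + c.
TP-B−TP-A: 2298a − 3004b = −96.7;  TP-C−TP-A: 499a − 181b = 115.4.
Solving gives a = 0.336237117, b = 0.289405092.
Then c = 1752.3 − a·652194 − b·4297070 = −1461133.47.
At (654798, 4293691): z_contact = 220167.39 + 1242616.04 − 1461133.47 = 1649.96 m.
Depth below ground = 1760.9 − 1649.96 = 110.9 m.

110.9 m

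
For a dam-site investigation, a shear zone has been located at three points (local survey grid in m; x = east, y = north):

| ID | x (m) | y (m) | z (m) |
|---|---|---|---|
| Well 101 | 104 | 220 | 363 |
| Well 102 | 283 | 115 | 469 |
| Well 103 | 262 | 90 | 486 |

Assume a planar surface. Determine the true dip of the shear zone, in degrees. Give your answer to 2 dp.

Two edge vectors: Well 101→Well 102 = (179, -105, 106), Well 101→Well 103 = (158, -130, 123).
Normal n = (Well 101→Well 102) × (Well 101→Well 103) = (865, -5269, -6680).
So ∂z/∂x = −n_x/n_z = 0.12949 and ∂z/∂y = −n_y/n_z = −0.78877.
Gradient magnitude |∇z| = √(a² + b²) = √(0.01677 + 0.62216) = 0.79933.
True dip = arctan(0.79933) = 38.64°, dipping toward N (azimuth ≈ 351°).

38.64°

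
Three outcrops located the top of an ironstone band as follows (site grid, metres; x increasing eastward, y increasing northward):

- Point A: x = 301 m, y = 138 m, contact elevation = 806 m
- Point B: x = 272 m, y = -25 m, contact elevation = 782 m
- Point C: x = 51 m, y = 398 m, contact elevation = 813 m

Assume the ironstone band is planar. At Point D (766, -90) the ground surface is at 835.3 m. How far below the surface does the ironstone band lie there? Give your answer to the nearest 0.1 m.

9.5 m

Two edge vectors: Point A→Point B = (-29, -163, -24), Point A→Point C = (-250, 260, 7).
Normal n = (Point A→Point B) × (Point A→Point C) = (5099, 6203, -48290).
So ∂z/∂x = −n_x/n_z = 0.10559 and ∂z/∂y = −n_y/n_z = 0.12845.
Intercept c from Point A: 806 − 31.78 − 17.73 = 756.49.
At (766, -90): z_contact = 80.88 − 11.56 + 756.49 = 825.81 m.
Depth below ground = 835.3 − 825.81 = 9.5 m.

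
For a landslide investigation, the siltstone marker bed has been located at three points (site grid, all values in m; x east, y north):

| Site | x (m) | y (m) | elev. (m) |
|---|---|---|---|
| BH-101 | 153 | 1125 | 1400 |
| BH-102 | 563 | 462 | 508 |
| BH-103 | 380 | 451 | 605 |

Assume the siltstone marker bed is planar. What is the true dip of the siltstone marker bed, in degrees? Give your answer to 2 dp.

48.85°

Two edge vectors: BH-101→BH-102 = (410, -663, -892), BH-101→BH-103 = (227, -674, -795).
Normal n = (BH-101→BH-102) × (BH-101→BH-103) = (-74123, 123466, -125839).
So ∂z/∂x = −n_x/n_z = −0.58903 and ∂z/∂y = −n_y/n_z = 0.98114.
Gradient magnitude |∇z| = √(a² + b²) = √(0.34696 + 0.96264) = 1.14438.
True dip = arctan(1.14438) = 48.85°, dipping toward SSE (azimuth ≈ 149°).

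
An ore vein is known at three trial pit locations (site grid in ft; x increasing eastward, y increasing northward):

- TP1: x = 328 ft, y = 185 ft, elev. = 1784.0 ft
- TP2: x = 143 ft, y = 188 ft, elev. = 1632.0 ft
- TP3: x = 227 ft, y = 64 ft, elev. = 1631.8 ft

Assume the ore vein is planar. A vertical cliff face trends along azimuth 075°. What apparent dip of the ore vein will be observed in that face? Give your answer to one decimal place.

43.5°

Let the plane be z = a·x + b·y + c.
TP2−TP1: −185a + 3b = −152;  TP3−TP1: −101a − 121b = −152.2.
Solving gives a = 0.83077, b = 0.56440.
Unit vector along 075° is (sin 75°, cos 75°) = (0.9659, 0.2588).
Slope in that direction = a·(0.9659) + b·(0.2588) = 0.94854.
Apparent dip = arctan|0.94854| = 43.5° (true dip is 45.1°, so apparent ≤ true as expected).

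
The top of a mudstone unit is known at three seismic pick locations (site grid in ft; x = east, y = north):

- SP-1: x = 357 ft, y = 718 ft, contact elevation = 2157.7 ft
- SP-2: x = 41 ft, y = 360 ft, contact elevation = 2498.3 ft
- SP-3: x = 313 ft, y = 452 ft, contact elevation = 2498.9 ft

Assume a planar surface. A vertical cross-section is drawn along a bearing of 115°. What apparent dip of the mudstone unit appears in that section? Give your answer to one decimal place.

44.8°

Two edge vectors: SP-1→SP-2 = (-316, -358, 340.6), SP-1→SP-3 = (-44, -266, 341.2).
Normal n = (SP-1→SP-2) × (SP-1→SP-3) = (-31550, 92832.8, 68304).
So ∂z/∂x = −n_x/n_z = 0.46191 and ∂z/∂y = −n_y/n_z = −1.35911.
Unit vector along 115° is (sin 115°, cos 115°) = (0.9063, -0.4226).
Slope in that direction = a·(0.9063) + b·(-0.4226) = 0.99301.
Apparent dip = arctan|0.99301| = 44.8° (true dip is 55.1°, so apparent ≤ true as expected).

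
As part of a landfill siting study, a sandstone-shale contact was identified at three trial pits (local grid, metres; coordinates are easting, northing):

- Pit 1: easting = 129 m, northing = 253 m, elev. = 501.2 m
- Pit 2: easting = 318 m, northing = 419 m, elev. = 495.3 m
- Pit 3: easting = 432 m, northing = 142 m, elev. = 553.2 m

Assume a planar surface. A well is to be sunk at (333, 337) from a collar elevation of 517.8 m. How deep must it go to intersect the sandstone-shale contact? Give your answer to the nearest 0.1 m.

Two edge vectors: Pit 1→Pit 2 = (189, 166, -5.9), Pit 1→Pit 3 = (303, -111, 52).
Normal n = (Pit 1→Pit 2) × (Pit 1→Pit 3) = (7977.1, -11615.7, -71277).
So ∂z/∂easting = −n_x/n_z = 0.11192 and ∂z/∂northing = −n_y/n_z = −0.16297.
Intercept c from Pit 1: 501.2 − 14.44 + 41.23 = 527.99.
At (333, 337): z_contact = 37.27 − 54.92 + 527.99 = 510.34 m.
Depth below ground = 517.8 − 510.34 = 7.5 m.

7.5 m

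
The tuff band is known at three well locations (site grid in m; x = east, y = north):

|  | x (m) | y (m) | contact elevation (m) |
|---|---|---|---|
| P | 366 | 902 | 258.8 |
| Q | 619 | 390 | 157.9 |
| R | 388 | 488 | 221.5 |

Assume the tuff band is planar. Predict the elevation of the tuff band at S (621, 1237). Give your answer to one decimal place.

Let the plane be z = a·x + b·y + c.
Q−P: 253a − 512b = −100.9;  R−P: 22a − 414b = −37.3.
Solving gives a = −0.242570, b = 0.077206.
Then c = 258.8 − a·366 − b·902 = 277.94.
At (621, 1237): z = −150.6 + 95.5 + 277.94 = 222.8 m.

222.8 m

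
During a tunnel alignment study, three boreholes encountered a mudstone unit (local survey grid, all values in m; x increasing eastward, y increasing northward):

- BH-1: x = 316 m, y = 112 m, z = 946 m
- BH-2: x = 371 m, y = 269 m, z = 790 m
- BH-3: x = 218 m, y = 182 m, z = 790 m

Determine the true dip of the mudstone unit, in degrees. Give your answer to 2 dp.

Two edge vectors: BH-1→BH-2 = (55, 157, -156), BH-1→BH-3 = (-98, 70, -156).
Normal n = (BH-1→BH-2) × (BH-1→BH-3) = (-13572, 23868, 19236).
So ∂z/∂x = −n_x/n_z = 0.70555 and ∂z/∂y = −n_y/n_z = −1.24080.
Gradient magnitude |∇z| = √(a² + b²) = √(0.49780 + 1.53958) = 1.42737.
True dip = arctan(1.42737) = 54.99°, dipping toward NNW (azimuth ≈ 330°).

54.99°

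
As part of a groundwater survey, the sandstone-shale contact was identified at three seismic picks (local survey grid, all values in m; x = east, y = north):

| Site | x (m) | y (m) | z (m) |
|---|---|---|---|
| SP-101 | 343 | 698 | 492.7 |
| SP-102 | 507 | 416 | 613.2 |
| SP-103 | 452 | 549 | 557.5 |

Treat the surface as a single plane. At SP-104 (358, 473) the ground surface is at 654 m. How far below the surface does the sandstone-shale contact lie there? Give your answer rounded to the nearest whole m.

Let the plane be z = a·x + b·y + c.
SP-102−SP-101: 164a − 282b = 120.5;  SP-103−SP-101: 109a − 149b = 64.8.
Solving gives a = 0.05063, b = −0.39786.
Then c = 492.7 − a·343 − b·698 = 753.04.
At (358, 473): z_contact = 18.1 − 188.2 + 753.04 = 583.0 m.
Depth below ground = 654 − 583.0 = 71 m.

71 m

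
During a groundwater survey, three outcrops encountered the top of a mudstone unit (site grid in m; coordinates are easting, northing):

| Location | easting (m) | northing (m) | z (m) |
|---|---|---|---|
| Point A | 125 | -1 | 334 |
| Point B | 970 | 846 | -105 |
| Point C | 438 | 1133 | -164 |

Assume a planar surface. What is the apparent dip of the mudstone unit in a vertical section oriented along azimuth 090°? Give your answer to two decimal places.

6.26°

Let the plane be z = a·easting + b·northing + c.
Point B−Point A: 845a + 847b = −439;  Point C−Point A: 313a + 1134b = −498.
Solving gives a = −0.10968, b = −0.40888.
Unit vector along 090° is (sin 90°, cos 90°) = (1.0000, 0.0000).
Slope in that direction = a·(1.0000) + b·(0.0000) = −0.10968.
Apparent dip = arctan|0.10968| = 6.26° (true dip is 22.9°, so apparent ≤ true as expected).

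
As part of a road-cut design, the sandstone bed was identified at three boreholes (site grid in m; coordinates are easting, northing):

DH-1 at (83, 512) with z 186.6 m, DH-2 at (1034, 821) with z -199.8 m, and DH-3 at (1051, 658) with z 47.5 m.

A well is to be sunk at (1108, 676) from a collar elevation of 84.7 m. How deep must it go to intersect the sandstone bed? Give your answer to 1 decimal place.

59.6 m

Two edge vectors: DH-1→DH-2 = (951, 309, -386.4), DH-1→DH-3 = (968, 146, -139.1).
Normal n = (DH-1→DH-2) × (DH-1→DH-3) = (13432.5, -241751.1, -160266).
So ∂z/∂easting = −n_x/n_z = 0.083814 and ∂z/∂northing = −n_y/n_z = −1.508437.
Intercept c from DH-1: 186.6 − 6.96 + 772.32 = 951.96.
At (1108, 676): z_contact = 92.87 − 1019.70 + 951.96 = 25.13 m.
Depth below ground = 84.7 − 25.13 = 59.6 m.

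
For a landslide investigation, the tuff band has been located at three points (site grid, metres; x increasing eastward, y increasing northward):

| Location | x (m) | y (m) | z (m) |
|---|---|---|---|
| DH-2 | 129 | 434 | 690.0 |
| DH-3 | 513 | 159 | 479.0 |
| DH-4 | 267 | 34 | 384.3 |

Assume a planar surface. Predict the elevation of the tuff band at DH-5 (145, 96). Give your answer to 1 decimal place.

Let the plane be z = a·x + b·y + c.
DH-3−DH-2: 384a − 275b = −211;  DH-4−DH-2: 138a − 400b = −305.7.
Solving gives a = −0.00288, b = 0.76326.
Then c = 690 − a·129 − b·434 = 359.12.
At (145, 96): z = −0.4 + 73.3 + 359.12 = 432.0 m.

432.0 m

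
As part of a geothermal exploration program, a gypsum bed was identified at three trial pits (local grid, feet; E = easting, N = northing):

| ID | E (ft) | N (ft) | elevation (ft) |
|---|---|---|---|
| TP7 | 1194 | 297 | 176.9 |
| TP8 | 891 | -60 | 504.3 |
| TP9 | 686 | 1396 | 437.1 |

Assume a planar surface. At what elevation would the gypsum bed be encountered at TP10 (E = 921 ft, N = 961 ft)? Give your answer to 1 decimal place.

Let the plane be z = a·E + b·N + c.
TP8−TP7: −303a − 357b = 327.4;  TP9−TP7: −508a + 1099b = 260.2.
Solving gives a = −0.880143, b = −0.170075.
Then c = 176.9 − a·1194 − b·297 = 1278.30.
At (921, 961): z = −810.6 − 163.4 + 1278.30 = 304.2 ft.

304.2 ft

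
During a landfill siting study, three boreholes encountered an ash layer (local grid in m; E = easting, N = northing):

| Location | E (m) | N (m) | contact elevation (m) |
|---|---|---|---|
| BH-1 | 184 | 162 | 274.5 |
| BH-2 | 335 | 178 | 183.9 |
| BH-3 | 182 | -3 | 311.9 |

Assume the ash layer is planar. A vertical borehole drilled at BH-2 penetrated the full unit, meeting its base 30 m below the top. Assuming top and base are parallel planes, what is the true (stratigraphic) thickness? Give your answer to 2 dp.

25.53 m

Let the plane be z = a·E + b·N + c.
BH-2−BH-1: 151a + 16b = −90.6;  BH-3−BH-1: −2a − 165b = 37.4.
Solving gives a = −0.57672, b = −0.21968.
|∇z| = √(a²+b²) = 0.61714, so dip δ = arctan(0.61714) = 31.68°.
True thickness = vertical thickness × cos δ = 30 × cos 31.68° = 25.53 m.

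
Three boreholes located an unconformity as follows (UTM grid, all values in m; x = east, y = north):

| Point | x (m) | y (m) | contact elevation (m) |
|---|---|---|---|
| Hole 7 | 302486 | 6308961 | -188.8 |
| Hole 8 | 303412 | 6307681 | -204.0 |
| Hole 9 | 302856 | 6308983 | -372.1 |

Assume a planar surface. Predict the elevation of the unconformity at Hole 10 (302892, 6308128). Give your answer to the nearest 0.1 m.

Two edge vectors: Hole 7→Hole 8 = (926, -1280, -15.2), Hole 7→Hole 9 = (370, 22, -183.3).
Normal n = (Hole 7→Hole 8) × (Hole 7→Hole 9) = (234958.4, 164111.8, 493972).
So ∂z/∂x = −n_x/n_z = −0.475651251 and ∂z/∂y = −n_y/n_z = −0.332228952.
Intercept c from Hole 7: -188.8 + 143877.84 + 2096019.50 = 2239708.55.
At (302892, 6308128): z = −144071.0 − 2095742.8 + 2239708.55 = -105.2 m.

-105.2 m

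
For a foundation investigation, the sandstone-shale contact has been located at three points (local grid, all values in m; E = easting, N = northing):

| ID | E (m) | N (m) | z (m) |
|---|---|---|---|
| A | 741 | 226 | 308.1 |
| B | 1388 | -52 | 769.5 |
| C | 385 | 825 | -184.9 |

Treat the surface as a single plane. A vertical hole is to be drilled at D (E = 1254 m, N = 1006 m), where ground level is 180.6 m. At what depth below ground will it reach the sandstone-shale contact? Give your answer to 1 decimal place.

Two edge vectors: A→B = (647, -278, 461.4), A→C = (-356, 599, -493).
Normal n = (A→B) × (A→C) = (-139324.6, 154712.6, 288585).
So ∂z/∂E = −n_x/n_z = 0.482785 and ∂z/∂N = −n_y/n_z = −0.536108.
Intercept c from A: 308.1 − 357.74 + 121.16 = 71.52.
At (1254, 1006): z_contact = 605.41 − 539.32 + 71.52 = 137.60 m.
Depth below ground = 180.6 − 137.60 = 43.0 m.

43.0 m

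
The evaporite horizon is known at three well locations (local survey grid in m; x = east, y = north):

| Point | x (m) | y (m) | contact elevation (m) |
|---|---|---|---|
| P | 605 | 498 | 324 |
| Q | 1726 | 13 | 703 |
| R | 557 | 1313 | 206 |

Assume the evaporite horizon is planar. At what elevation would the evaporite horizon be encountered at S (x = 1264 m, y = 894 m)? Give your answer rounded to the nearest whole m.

460 m

Let the plane be z = a·x + b·y + c.
Q−P: 1121a − 485b = 379;  R−P: −48a + 815b = −118.
Solving gives a = 0.28265, b = −0.12814.
Then c = 324 − a·605 − b·498 = 216.81.
At (1264, 894): z = 357.3 − 114.6 + 216.81 = 459.5 m.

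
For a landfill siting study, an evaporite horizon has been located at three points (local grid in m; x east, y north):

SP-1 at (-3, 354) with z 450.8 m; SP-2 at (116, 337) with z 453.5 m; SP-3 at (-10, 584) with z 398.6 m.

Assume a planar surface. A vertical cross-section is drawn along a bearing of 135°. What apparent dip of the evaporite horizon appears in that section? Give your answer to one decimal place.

8.7°

Two edge vectors: SP-1→SP-2 = (119, -17, 2.7), SP-1→SP-3 = (-7, 230, -52.2).
Normal n = (SP-1→SP-2) × (SP-1→SP-3) = (266.4, 6192.9, 27251).
So ∂z/∂x = −n_x/n_z = −0.00978 and ∂z/∂y = −n_y/n_z = −0.22725.
Unit vector along 135° is (sin 135°, cos 135°) = (0.7071, -0.7071).
Slope in that direction = a·(0.7071) + b·(-0.7071) = 0.15378.
Apparent dip = arctan|0.15378| = 8.7° (true dip is 12.8°, so apparent ≤ true as expected).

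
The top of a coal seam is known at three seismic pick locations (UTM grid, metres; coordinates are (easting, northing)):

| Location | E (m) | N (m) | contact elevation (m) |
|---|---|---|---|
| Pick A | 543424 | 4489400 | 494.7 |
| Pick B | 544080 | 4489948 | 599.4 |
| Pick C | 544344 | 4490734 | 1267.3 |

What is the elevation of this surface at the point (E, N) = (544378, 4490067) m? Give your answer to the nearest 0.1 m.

Two edge vectors: Pick A→Pick B = (656, 548, 104.7), Pick A→Pick C = (920, 1334, 772.6).
Normal n = (Pick A→Pick B) × (Pick A→Pick C) = (283715, -410501.6, 370944).
So ∂z/∂E = −n_x/n_z = −0.764845907 and ∂z/∂N = −n_y/n_z = 1.106640355.
Intercept c from Pick A: 494.7 + 415635.62 − 4968151.21 = −4552020.89.
At (544378, 4490067): z = −416365.3 + 4968889.3 − 4552020.89 = 503.2 m.

503.2 m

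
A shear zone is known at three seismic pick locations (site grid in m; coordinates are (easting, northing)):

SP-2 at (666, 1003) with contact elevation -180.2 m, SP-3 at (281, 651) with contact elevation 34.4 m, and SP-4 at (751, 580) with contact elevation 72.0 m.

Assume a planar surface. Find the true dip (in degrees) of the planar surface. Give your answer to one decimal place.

30.9°

Two edge vectors: SP-2→SP-3 = (-385, -352, 214.6), SP-2→SP-4 = (85, -423, 252.2).
Normal n = (SP-2→SP-3) × (SP-2→SP-4) = (2001.4, 115338, 192775).
So ∂z/∂E = −n_x/n_z = −0.01038 and ∂z/∂N = −n_y/n_z = −0.59830.
Gradient magnitude |∇z| = √(a² + b²) = √(0.00011 + 0.35797) = 0.59839.
True dip = arctan(0.59839) = 30.9°, dipping toward N (azimuth ≈ 001°).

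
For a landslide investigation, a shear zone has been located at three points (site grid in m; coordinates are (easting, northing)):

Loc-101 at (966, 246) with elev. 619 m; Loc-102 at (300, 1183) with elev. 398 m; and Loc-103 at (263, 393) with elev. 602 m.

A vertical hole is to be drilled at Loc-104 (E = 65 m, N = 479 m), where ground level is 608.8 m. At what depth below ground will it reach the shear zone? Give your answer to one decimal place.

23.0 m

Two edge vectors: Loc-101→Loc-102 = (-666, 937, -221), Loc-101→Loc-103 = (-703, 147, -17).
Normal n = (Loc-101→Loc-102) × (Loc-101→Loc-103) = (16558, 144041, 560809).
So ∂z/∂E = −n_x/n_z = −0.029525 and ∂z/∂N = −n_y/n_z = −0.256845.
Intercept c from Loc-101: 619 + 28.52 + 63.18 = 710.71.
At (65, 479): z_contact = −1.92 − 123.03 + 710.71 = 585.76 m.
Depth below ground = 608.8 − 585.76 = 23.0 m.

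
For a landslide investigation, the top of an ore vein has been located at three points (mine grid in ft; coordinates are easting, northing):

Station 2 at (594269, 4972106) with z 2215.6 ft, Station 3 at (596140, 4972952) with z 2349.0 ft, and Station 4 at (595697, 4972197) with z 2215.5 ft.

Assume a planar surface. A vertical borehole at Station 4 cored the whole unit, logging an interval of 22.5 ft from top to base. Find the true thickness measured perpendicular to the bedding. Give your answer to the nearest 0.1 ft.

Let the plane be z = a·easting + b·northing + c.
Station 3−Station 2: 1871a + 846b = 133.4;  Station 4−Station 2: 1428a + 91b = −0.1.
Solving gives a = −0.01178, b = 0.18373.
|∇z| = √(a²+b²) = 0.18411, so dip δ = arctan(0.18411) = 10.43°.
True thickness = vertical thickness × cos δ = 22.5 × cos 10.43° = 22.1 ft.

22.1 ft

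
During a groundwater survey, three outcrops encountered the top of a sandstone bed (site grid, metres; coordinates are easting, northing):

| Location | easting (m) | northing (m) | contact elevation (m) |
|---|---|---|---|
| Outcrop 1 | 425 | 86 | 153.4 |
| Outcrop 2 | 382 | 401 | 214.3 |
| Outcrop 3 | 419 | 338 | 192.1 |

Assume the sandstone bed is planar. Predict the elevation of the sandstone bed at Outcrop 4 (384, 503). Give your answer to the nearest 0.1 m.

228.4 m

Let the plane be z = a·easting + b·northing + c.
Outcrop 2−Outcrop 1: −43a + 315b = 60.9;  Outcrop 3−Outcrop 1: −6a + 252b = 38.7.
Solving gives a = −0.35282, b = 0.14517.
Then c = 153.4 − a·425 − b·86 = 290.86.
At (384, 503): z = −135.5 + 73.0 + 290.86 = 228.4 m.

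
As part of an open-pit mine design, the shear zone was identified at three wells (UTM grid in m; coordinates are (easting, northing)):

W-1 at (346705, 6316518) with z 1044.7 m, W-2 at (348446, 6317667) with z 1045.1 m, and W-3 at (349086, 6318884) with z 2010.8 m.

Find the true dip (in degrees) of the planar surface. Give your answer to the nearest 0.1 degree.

Two edge vectors: W-1→W-2 = (1741, 1149, 0.4), W-1→W-3 = (2381, 2366, 966.1).
Normal n = (W-1→W-2) × (W-1→W-3) = (1109102.5, -1681027.7, 1383437).
So ∂z/∂E = −n_x/n_z = −0.80170 and ∂z/∂N = −n_y/n_z = 1.21511.
Gradient magnitude |∇z| = √(a² + b²) = √(0.64272 + 1.47649) = 1.45575.
True dip = arctan(1.45575) = 55.5°, dipping toward SSE (azimuth ≈ 147°).

55.5°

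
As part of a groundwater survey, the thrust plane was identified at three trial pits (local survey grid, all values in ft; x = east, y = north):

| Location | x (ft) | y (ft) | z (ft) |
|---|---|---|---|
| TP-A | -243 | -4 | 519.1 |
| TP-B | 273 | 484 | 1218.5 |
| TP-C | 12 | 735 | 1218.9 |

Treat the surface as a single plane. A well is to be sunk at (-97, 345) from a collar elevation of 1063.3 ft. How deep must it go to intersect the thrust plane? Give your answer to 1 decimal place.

196.3 ft

Two edge vectors: TP-A→TP-B = (516, 488, 699.4), TP-A→TP-C = (255, 739, 699.8).
Normal n = (TP-A→TP-B) × (TP-A→TP-C) = (-175354.2, -182749.8, 256884).
So ∂z/∂x = −n_x/n_z = 0.68262 and ∂z/∂y = −n_y/n_z = 0.71141.
Intercept c from TP-A: 519.1 + 165.88 + 2.85 = 687.82.
At (-97, 345): z_contact = −66.21 + 245.44 + 687.82 = 867.04 ft.
Depth below ground = 1063.3 − 867.04 = 196.3 ft.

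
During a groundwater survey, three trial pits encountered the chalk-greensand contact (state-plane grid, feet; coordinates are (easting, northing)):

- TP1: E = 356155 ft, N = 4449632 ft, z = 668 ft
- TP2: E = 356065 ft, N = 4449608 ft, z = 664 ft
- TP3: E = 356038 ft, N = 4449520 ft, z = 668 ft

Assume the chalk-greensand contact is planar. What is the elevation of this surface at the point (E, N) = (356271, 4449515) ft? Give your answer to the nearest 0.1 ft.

682.7 ft

Let the plane be z = a·E + b·N + c.
TP2−TP1: −90a − 24b = −4;  TP3−TP1: −117a − 112b = 0.
Solving gives a = 0.061606161, b = −0.064356436.
Then c = 668 − a·356155 − b·4449632 = 265089.11.
At (356271, 4449515): z = 21948.5 − 286354.9 + 265089.11 = 682.7 ft.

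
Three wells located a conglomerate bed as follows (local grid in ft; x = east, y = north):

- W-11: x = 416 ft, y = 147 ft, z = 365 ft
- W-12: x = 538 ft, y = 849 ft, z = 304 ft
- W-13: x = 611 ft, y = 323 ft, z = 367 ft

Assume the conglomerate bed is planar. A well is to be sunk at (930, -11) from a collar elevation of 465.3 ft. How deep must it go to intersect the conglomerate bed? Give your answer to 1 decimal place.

29.6 ft

Two edge vectors: W-11→W-12 = (122, 702, -61), W-11→W-13 = (195, 176, 2).
Normal n = (W-11→W-12) × (W-11→W-13) = (12140, -12139, -115418).
So ∂z/∂x = −n_x/n_z = 0.10518 and ∂z/∂y = −n_y/n_z = −0.10517.
Intercept c from W-11: 365 − 43.76 + 15.46 = 336.70.
At (930, -11): z_contact = 97.82 + 1.16 + 336.70 = 435.68 ft.
Depth below ground = 465.3 − 435.68 = 29.6 ft.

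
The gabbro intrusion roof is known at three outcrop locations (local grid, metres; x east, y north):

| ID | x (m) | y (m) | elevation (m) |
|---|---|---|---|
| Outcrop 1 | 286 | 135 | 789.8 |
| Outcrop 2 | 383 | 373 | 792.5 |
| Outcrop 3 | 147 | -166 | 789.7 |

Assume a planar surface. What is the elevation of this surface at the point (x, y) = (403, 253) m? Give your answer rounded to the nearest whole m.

Let the plane be z = a·x + b·y + c.
Outcrop 2−Outcrop 1: 97a + 238b = 2.7;  Outcrop 3−Outcrop 1: −139a − 301b = −0.1.
Solving gives a = −0.20306, b = 0.09411.
Then c = 789.8 − a·286 − b·135 = 835.17.
At (403, 253): z = −81.8 + 23.8 + 835.17 = 777.1 m.

777 m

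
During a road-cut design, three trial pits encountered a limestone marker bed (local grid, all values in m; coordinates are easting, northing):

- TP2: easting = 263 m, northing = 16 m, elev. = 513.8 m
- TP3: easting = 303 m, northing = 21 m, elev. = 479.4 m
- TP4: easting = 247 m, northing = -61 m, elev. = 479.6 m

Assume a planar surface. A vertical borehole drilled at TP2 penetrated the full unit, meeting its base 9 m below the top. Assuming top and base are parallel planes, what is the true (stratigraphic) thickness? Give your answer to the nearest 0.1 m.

5.9 m

Two edge vectors: TP2→TP3 = (40, 5, -34.4), TP2→TP4 = (-16, -77, -34.2).
Normal n = (TP2→TP3) × (TP2→TP4) = (-2819.8, 1918.4, -3000).
So ∂z/∂easting = −n_x/n_z = −0.93993 and ∂z/∂northing = −n_y/n_z = 0.63947.
|∇z| = √(a²+b²) = 1.13683, so dip δ = arctan(1.13683) = 48.66°.
True thickness = vertical thickness × cos δ = 9 × cos 48.66° = 5.9 m.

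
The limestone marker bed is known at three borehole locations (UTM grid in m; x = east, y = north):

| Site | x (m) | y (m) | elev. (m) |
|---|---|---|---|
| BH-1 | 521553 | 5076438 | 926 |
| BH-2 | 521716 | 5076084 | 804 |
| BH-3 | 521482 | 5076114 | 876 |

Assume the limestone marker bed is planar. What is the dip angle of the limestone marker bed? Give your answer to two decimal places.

Let the plane be z = a·x + b·y + c.
BH-2−BH-1: 163a − 354b = −122;  BH-3−BH-1: −71a − 324b = −50.
Solving gives a = −0.28004, b = 0.21569.
Gradient magnitude |∇z| = √(a² + b²) = √(0.07842 + 0.04652) = 0.35347.
True dip = arctan(0.35347) = 19.47°, dipping toward SE (azimuth ≈ 128°).

19.47°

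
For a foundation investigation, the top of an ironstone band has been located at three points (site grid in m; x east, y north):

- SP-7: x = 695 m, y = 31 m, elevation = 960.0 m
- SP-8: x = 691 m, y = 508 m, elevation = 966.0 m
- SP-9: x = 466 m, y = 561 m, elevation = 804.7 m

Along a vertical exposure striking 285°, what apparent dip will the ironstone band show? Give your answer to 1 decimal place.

Let the plane be z = a·x + b·y + c.
SP-8−SP-7: −4a + 477b = 6;  SP-9−SP-7: −229a + 530b = −155.3.
Solving gives a = 0.72128, b = 0.01863.
Unit vector along 285° is (sin 285°, cos 285°) = (-0.9659, 0.2588).
Slope in that direction = a·(-0.9659) + b·(0.2588) = −0.69188.
Apparent dip = arctan|0.69188| = 34.7° (true dip is 35.8°, so apparent ≤ true as expected).

34.7°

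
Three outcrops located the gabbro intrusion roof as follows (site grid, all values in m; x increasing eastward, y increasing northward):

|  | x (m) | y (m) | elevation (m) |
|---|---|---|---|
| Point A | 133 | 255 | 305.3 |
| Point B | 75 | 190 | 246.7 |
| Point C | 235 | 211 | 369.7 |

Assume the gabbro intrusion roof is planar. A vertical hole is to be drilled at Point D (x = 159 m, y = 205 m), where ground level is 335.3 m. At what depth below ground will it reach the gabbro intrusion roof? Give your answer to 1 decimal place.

Two edge vectors: Point A→Point B = (-58, -65, -58.6), Point A→Point C = (102, -44, 64.4).
Normal n = (Point A→Point B) × (Point A→Point C) = (-6764.4, -2242, 9182).
So ∂z/∂x = −n_x/n_z = 0.73670 and ∂z/∂y = −n_y/n_z = 0.24417.
Intercept c from Point A: 305.3 − 97.98 − 62.26 = 145.05.
At (159, 205): z_contact = 117.14 + 50.06 + 145.05 = 312.25 m.
Depth below ground = 335.3 − 312.25 = 23.1 m.

23.1 m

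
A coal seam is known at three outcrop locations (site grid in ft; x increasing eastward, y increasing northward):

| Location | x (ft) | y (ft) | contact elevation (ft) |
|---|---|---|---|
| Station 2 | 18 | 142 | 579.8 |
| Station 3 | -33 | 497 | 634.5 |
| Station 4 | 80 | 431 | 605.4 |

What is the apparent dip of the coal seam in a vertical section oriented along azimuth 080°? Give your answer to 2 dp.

8.97°

Let the plane be z = a·x + b·y + c.
Station 3−Station 2: −51a + 355b = 54.7;  Station 4−Station 2: 62a + 289b = 25.6.
Solving gives a = −0.18287, b = 0.12781.
Unit vector along 080° is (sin 80°, cos 80°) = (0.9848, 0.1736).
Slope in that direction = a·(0.9848) + b·(0.1736) = −0.15790.
Apparent dip = arctan|0.15790| = 8.97° (true dip is 12.6°, so apparent ≤ true as expected).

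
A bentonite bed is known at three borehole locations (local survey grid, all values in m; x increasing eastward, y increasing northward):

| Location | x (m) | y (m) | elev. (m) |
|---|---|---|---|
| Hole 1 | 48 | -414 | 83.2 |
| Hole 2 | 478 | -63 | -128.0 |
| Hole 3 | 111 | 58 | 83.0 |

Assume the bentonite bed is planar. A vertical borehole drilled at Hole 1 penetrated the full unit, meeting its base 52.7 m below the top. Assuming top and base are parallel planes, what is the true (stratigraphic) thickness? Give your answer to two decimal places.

Let the plane be z = a·x + b·y + c.
Hole 2−Hole 1: 430a + 351b = −211.2;  Hole 3−Hole 1: 63a + 472b = −0.2.
Solving gives a = −0.55083, b = 0.07310.
|∇z| = √(a²+b²) = 0.55566, so dip δ = arctan(0.55566) = 29.06°.
True thickness = vertical thickness × cos δ = 52.7 × cos 29.06° = 46.07 m.

46.07 m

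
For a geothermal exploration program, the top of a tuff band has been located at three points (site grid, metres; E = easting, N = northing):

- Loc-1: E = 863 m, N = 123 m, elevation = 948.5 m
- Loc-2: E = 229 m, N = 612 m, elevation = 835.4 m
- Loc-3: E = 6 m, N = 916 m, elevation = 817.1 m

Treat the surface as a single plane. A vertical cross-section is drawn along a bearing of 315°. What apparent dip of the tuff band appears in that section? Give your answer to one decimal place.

Two edge vectors: Loc-1→Loc-2 = (-634, 489, -113.1), Loc-1→Loc-3 = (-857, 793, -131.4).
Normal n = (Loc-1→Loc-2) × (Loc-1→Loc-3) = (25433.7, 13619.1, -83689).
So ∂z/∂E = −n_x/n_z = 0.30391 and ∂z/∂N = −n_y/n_z = 0.16273.
Unit vector along 315° is (sin 315°, cos 315°) = (-0.7071, 0.7071).
Slope in that direction = a·(-0.7071) + b·(0.7071) = −0.09982.
Apparent dip = arctan|0.09982| = 5.7° (true dip is 19.0°, so apparent ≤ true as expected).

5.7°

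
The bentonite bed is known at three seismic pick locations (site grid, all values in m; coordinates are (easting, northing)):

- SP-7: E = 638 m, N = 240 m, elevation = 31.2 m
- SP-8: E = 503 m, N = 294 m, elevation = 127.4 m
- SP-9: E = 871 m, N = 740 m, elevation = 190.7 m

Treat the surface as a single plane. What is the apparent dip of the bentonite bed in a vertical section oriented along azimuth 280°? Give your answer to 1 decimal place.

30.2°

Let the plane be z = a·E + b·N + c.
SP-8−SP-7: −135a + 54b = 96.2;  SP-9−SP-7: 233a + 500b = 159.5.
Solving gives a = −0.49308, b = 0.54878.
Unit vector along 280° is (sin 280°, cos 280°) = (-0.9848, 0.1736).
Slope in that direction = a·(-0.9848) + b·(0.1736) = 0.58089.
Apparent dip = arctan|0.58089| = 30.2° (true dip is 36.4°, so apparent ≤ true as expected).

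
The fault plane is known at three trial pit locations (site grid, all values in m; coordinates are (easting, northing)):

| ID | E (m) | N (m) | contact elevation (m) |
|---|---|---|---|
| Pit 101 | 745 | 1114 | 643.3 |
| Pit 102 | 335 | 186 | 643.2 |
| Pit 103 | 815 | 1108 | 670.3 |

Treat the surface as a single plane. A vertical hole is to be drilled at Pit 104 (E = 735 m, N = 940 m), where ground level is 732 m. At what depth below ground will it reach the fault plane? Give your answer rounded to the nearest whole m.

Let the plane be z = a·E + b·N + c.
Pit 102−Pit 101: −410a − 928b = −0.1;  Pit 103−Pit 101: 70a − 6b = 27.
Solving gives a = 0.37165, b = −0.16409.
Then c = 643.3 − a·745 − b·1114 = 549.22.
At (735, 940): z_contact = 273.2 − 154.2 + 549.22 = 668.1 m.
Depth below ground = 732 − 668.1 = 64 m.

64 m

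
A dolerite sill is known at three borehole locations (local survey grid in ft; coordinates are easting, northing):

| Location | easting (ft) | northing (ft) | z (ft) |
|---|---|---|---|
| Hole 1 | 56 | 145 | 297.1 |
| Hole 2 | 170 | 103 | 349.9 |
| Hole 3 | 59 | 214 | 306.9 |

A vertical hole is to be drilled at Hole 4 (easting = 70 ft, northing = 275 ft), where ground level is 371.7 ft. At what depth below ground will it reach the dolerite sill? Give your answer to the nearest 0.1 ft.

Two edge vectors: Hole 1→Hole 2 = (114, -42, 52.8), Hole 1→Hole 3 = (3, 69, 9.8).
Normal n = (Hole 1→Hole 2) × (Hole 1→Hole 3) = (-4054.8, -958.8, 7992).
So ∂z/∂easting = −n_x/n_z = 0.50736 and ∂z/∂northing = −n_y/n_z = 0.11997.
Intercept c from Hole 1: 297.1 − 28.41 − 17.40 = 251.29.
At (70, 275): z_contact = 35.52 + 32.99 + 251.29 = 319.80 ft.
Depth below ground = 371.7 − 319.80 = 51.9 ft.

51.9 ft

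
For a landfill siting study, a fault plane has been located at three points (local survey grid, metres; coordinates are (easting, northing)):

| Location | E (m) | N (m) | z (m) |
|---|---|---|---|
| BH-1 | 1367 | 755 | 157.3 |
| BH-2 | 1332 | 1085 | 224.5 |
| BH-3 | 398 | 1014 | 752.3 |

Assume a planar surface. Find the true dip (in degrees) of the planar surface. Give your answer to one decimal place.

Two edge vectors: BH-1→BH-2 = (-35, 330, 67.2), BH-1→BH-3 = (-969, 259, 595).
Normal n = (BH-1→BH-2) × (BH-1→BH-3) = (178945.2, -44291.8, 310705).
So ∂z/∂E = −n_x/n_z = −0.57593 and ∂z/∂N = −n_y/n_z = 0.14255.
Gradient magnitude |∇z| = √(a² + b²) = √(0.33170 + 0.02032) = 0.59331.
True dip = arctan(0.59331) = 30.7°, dipping toward ESE (azimuth ≈ 104°).

30.7°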